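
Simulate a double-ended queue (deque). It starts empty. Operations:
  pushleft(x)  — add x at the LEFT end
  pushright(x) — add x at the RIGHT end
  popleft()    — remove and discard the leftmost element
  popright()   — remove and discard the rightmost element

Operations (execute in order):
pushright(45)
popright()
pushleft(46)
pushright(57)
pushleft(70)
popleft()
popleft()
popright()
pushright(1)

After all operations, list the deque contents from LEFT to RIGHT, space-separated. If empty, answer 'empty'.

Answer: 1

Derivation:
pushright(45): [45]
popright(): []
pushleft(46): [46]
pushright(57): [46, 57]
pushleft(70): [70, 46, 57]
popleft(): [46, 57]
popleft(): [57]
popright(): []
pushright(1): [1]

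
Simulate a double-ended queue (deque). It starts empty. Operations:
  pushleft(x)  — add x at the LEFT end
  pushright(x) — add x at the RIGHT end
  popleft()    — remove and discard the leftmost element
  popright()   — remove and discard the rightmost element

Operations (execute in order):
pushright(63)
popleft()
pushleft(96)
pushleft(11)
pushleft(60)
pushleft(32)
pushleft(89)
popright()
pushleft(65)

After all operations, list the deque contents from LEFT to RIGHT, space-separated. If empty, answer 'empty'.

Answer: 65 89 32 60 11

Derivation:
pushright(63): [63]
popleft(): []
pushleft(96): [96]
pushleft(11): [11, 96]
pushleft(60): [60, 11, 96]
pushleft(32): [32, 60, 11, 96]
pushleft(89): [89, 32, 60, 11, 96]
popright(): [89, 32, 60, 11]
pushleft(65): [65, 89, 32, 60, 11]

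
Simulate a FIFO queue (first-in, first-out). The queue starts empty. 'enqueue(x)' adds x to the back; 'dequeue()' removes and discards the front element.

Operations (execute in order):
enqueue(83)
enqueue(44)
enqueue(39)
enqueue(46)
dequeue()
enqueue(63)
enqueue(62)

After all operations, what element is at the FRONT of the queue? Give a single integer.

enqueue(83): queue = [83]
enqueue(44): queue = [83, 44]
enqueue(39): queue = [83, 44, 39]
enqueue(46): queue = [83, 44, 39, 46]
dequeue(): queue = [44, 39, 46]
enqueue(63): queue = [44, 39, 46, 63]
enqueue(62): queue = [44, 39, 46, 63, 62]

Answer: 44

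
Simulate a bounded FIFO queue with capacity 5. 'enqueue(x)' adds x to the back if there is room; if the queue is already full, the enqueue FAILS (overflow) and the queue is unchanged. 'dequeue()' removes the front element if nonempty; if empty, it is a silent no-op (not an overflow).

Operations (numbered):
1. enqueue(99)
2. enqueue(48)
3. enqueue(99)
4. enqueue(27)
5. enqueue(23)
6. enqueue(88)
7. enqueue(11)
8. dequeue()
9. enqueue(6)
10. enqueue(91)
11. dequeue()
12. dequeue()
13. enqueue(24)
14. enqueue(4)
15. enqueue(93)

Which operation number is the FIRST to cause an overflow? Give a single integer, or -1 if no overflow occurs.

Answer: 6

Derivation:
1. enqueue(99): size=1
2. enqueue(48): size=2
3. enqueue(99): size=3
4. enqueue(27): size=4
5. enqueue(23): size=5
6. enqueue(88): size=5=cap → OVERFLOW (fail)
7. enqueue(11): size=5=cap → OVERFLOW (fail)
8. dequeue(): size=4
9. enqueue(6): size=5
10. enqueue(91): size=5=cap → OVERFLOW (fail)
11. dequeue(): size=4
12. dequeue(): size=3
13. enqueue(24): size=4
14. enqueue(4): size=5
15. enqueue(93): size=5=cap → OVERFLOW (fail)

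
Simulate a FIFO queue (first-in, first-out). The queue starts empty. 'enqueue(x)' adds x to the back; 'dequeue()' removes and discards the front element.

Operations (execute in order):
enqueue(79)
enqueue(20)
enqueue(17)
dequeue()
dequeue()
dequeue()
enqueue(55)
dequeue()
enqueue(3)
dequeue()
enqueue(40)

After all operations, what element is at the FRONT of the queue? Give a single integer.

Answer: 40

Derivation:
enqueue(79): queue = [79]
enqueue(20): queue = [79, 20]
enqueue(17): queue = [79, 20, 17]
dequeue(): queue = [20, 17]
dequeue(): queue = [17]
dequeue(): queue = []
enqueue(55): queue = [55]
dequeue(): queue = []
enqueue(3): queue = [3]
dequeue(): queue = []
enqueue(40): queue = [40]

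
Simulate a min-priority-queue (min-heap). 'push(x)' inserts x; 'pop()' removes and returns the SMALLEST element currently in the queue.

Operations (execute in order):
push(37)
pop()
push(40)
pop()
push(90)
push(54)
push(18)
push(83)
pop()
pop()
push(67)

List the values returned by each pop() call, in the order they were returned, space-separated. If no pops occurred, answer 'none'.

push(37): heap contents = [37]
pop() → 37: heap contents = []
push(40): heap contents = [40]
pop() → 40: heap contents = []
push(90): heap contents = [90]
push(54): heap contents = [54, 90]
push(18): heap contents = [18, 54, 90]
push(83): heap contents = [18, 54, 83, 90]
pop() → 18: heap contents = [54, 83, 90]
pop() → 54: heap contents = [83, 90]
push(67): heap contents = [67, 83, 90]

Answer: 37 40 18 54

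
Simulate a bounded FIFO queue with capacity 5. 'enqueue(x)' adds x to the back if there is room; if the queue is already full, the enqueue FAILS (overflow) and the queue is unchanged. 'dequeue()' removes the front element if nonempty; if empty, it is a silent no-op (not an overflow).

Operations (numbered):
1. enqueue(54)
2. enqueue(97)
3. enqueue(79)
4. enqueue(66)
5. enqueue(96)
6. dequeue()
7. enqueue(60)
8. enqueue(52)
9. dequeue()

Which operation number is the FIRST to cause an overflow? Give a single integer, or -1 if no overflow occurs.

1. enqueue(54): size=1
2. enqueue(97): size=2
3. enqueue(79): size=3
4. enqueue(66): size=4
5. enqueue(96): size=5
6. dequeue(): size=4
7. enqueue(60): size=5
8. enqueue(52): size=5=cap → OVERFLOW (fail)
9. dequeue(): size=4

Answer: 8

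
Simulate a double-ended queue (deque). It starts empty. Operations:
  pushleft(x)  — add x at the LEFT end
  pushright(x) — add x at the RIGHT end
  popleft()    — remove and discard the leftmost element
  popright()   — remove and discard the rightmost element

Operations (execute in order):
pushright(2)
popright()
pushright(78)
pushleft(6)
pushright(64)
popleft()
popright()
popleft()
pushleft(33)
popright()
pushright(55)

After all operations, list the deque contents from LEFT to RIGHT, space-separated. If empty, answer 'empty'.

Answer: 55

Derivation:
pushright(2): [2]
popright(): []
pushright(78): [78]
pushleft(6): [6, 78]
pushright(64): [6, 78, 64]
popleft(): [78, 64]
popright(): [78]
popleft(): []
pushleft(33): [33]
popright(): []
pushright(55): [55]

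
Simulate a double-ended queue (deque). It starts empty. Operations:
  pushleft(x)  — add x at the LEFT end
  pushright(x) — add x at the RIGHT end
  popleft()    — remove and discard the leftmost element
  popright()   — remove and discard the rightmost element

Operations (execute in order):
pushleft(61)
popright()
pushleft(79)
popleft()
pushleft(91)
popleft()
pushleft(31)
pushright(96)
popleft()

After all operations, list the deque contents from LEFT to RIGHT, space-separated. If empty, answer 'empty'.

pushleft(61): [61]
popright(): []
pushleft(79): [79]
popleft(): []
pushleft(91): [91]
popleft(): []
pushleft(31): [31]
pushright(96): [31, 96]
popleft(): [96]

Answer: 96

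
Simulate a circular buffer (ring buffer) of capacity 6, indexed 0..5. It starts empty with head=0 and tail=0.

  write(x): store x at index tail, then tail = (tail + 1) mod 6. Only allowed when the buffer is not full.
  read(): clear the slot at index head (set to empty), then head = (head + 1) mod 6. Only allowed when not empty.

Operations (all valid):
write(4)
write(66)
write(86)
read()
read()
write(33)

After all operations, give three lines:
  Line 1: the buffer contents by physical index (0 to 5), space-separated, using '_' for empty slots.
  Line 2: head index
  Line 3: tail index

Answer: _ _ 86 33 _ _
2
4

Derivation:
write(4): buf=[4 _ _ _ _ _], head=0, tail=1, size=1
write(66): buf=[4 66 _ _ _ _], head=0, tail=2, size=2
write(86): buf=[4 66 86 _ _ _], head=0, tail=3, size=3
read(): buf=[_ 66 86 _ _ _], head=1, tail=3, size=2
read(): buf=[_ _ 86 _ _ _], head=2, tail=3, size=1
write(33): buf=[_ _ 86 33 _ _], head=2, tail=4, size=2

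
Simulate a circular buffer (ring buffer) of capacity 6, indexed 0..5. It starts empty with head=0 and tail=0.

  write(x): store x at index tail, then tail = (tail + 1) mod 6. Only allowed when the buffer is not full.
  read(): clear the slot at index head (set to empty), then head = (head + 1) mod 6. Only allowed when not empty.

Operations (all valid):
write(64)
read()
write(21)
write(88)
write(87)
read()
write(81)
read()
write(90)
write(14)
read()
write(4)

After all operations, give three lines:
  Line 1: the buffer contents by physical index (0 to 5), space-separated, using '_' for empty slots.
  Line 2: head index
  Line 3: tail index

write(64): buf=[64 _ _ _ _ _], head=0, tail=1, size=1
read(): buf=[_ _ _ _ _ _], head=1, tail=1, size=0
write(21): buf=[_ 21 _ _ _ _], head=1, tail=2, size=1
write(88): buf=[_ 21 88 _ _ _], head=1, tail=3, size=2
write(87): buf=[_ 21 88 87 _ _], head=1, tail=4, size=3
read(): buf=[_ _ 88 87 _ _], head=2, tail=4, size=2
write(81): buf=[_ _ 88 87 81 _], head=2, tail=5, size=3
read(): buf=[_ _ _ 87 81 _], head=3, tail=5, size=2
write(90): buf=[_ _ _ 87 81 90], head=3, tail=0, size=3
write(14): buf=[14 _ _ 87 81 90], head=3, tail=1, size=4
read(): buf=[14 _ _ _ 81 90], head=4, tail=1, size=3
write(4): buf=[14 4 _ _ 81 90], head=4, tail=2, size=4

Answer: 14 4 _ _ 81 90
4
2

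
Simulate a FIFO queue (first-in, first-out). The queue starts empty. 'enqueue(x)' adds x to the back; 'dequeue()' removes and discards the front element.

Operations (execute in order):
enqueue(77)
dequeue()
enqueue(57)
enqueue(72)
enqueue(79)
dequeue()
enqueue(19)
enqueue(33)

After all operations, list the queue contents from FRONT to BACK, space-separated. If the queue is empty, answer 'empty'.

enqueue(77): [77]
dequeue(): []
enqueue(57): [57]
enqueue(72): [57, 72]
enqueue(79): [57, 72, 79]
dequeue(): [72, 79]
enqueue(19): [72, 79, 19]
enqueue(33): [72, 79, 19, 33]

Answer: 72 79 19 33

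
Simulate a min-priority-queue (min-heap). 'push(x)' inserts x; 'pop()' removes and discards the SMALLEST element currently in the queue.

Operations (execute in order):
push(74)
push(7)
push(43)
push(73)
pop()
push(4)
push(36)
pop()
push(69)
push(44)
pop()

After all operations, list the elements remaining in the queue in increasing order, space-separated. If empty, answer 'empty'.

push(74): heap contents = [74]
push(7): heap contents = [7, 74]
push(43): heap contents = [7, 43, 74]
push(73): heap contents = [7, 43, 73, 74]
pop() → 7: heap contents = [43, 73, 74]
push(4): heap contents = [4, 43, 73, 74]
push(36): heap contents = [4, 36, 43, 73, 74]
pop() → 4: heap contents = [36, 43, 73, 74]
push(69): heap contents = [36, 43, 69, 73, 74]
push(44): heap contents = [36, 43, 44, 69, 73, 74]
pop() → 36: heap contents = [43, 44, 69, 73, 74]

Answer: 43 44 69 73 74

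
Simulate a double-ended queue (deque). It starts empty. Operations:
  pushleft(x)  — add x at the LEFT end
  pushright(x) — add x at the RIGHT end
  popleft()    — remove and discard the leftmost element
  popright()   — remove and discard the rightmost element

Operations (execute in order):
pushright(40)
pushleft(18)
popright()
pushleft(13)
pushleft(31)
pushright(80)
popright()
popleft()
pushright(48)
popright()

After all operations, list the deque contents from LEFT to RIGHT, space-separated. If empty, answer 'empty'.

pushright(40): [40]
pushleft(18): [18, 40]
popright(): [18]
pushleft(13): [13, 18]
pushleft(31): [31, 13, 18]
pushright(80): [31, 13, 18, 80]
popright(): [31, 13, 18]
popleft(): [13, 18]
pushright(48): [13, 18, 48]
popright(): [13, 18]

Answer: 13 18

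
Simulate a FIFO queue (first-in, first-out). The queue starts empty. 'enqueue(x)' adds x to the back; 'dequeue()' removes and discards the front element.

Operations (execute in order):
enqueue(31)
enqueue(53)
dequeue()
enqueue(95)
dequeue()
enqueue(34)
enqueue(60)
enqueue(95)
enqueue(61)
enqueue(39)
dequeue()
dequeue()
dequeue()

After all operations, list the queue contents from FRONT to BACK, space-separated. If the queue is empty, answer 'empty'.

enqueue(31): [31]
enqueue(53): [31, 53]
dequeue(): [53]
enqueue(95): [53, 95]
dequeue(): [95]
enqueue(34): [95, 34]
enqueue(60): [95, 34, 60]
enqueue(95): [95, 34, 60, 95]
enqueue(61): [95, 34, 60, 95, 61]
enqueue(39): [95, 34, 60, 95, 61, 39]
dequeue(): [34, 60, 95, 61, 39]
dequeue(): [60, 95, 61, 39]
dequeue(): [95, 61, 39]

Answer: 95 61 39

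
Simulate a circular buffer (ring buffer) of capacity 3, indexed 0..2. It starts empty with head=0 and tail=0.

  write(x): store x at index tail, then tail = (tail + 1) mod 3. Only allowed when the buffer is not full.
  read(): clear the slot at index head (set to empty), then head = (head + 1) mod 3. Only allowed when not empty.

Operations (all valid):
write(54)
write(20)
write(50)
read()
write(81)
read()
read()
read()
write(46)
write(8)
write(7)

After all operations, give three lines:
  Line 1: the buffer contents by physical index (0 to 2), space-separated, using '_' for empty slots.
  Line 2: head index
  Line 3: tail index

write(54): buf=[54 _ _], head=0, tail=1, size=1
write(20): buf=[54 20 _], head=0, tail=2, size=2
write(50): buf=[54 20 50], head=0, tail=0, size=3
read(): buf=[_ 20 50], head=1, tail=0, size=2
write(81): buf=[81 20 50], head=1, tail=1, size=3
read(): buf=[81 _ 50], head=2, tail=1, size=2
read(): buf=[81 _ _], head=0, tail=1, size=1
read(): buf=[_ _ _], head=1, tail=1, size=0
write(46): buf=[_ 46 _], head=1, tail=2, size=1
write(8): buf=[_ 46 8], head=1, tail=0, size=2
write(7): buf=[7 46 8], head=1, tail=1, size=3

Answer: 7 46 8
1
1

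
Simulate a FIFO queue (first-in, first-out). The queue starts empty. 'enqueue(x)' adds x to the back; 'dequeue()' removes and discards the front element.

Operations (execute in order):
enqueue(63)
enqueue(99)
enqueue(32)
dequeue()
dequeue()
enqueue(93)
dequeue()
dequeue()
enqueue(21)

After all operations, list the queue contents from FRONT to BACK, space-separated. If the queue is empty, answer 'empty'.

enqueue(63): [63]
enqueue(99): [63, 99]
enqueue(32): [63, 99, 32]
dequeue(): [99, 32]
dequeue(): [32]
enqueue(93): [32, 93]
dequeue(): [93]
dequeue(): []
enqueue(21): [21]

Answer: 21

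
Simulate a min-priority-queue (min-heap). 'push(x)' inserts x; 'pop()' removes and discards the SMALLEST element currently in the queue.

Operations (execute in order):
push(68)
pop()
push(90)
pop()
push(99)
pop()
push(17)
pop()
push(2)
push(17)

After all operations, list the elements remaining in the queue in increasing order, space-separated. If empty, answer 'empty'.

Answer: 2 17

Derivation:
push(68): heap contents = [68]
pop() → 68: heap contents = []
push(90): heap contents = [90]
pop() → 90: heap contents = []
push(99): heap contents = [99]
pop() → 99: heap contents = []
push(17): heap contents = [17]
pop() → 17: heap contents = []
push(2): heap contents = [2]
push(17): heap contents = [2, 17]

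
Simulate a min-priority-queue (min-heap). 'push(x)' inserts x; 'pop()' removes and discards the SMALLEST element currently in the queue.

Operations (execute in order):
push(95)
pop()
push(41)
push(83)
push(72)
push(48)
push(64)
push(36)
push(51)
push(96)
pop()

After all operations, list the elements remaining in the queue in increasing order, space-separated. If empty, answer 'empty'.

push(95): heap contents = [95]
pop() → 95: heap contents = []
push(41): heap contents = [41]
push(83): heap contents = [41, 83]
push(72): heap contents = [41, 72, 83]
push(48): heap contents = [41, 48, 72, 83]
push(64): heap contents = [41, 48, 64, 72, 83]
push(36): heap contents = [36, 41, 48, 64, 72, 83]
push(51): heap contents = [36, 41, 48, 51, 64, 72, 83]
push(96): heap contents = [36, 41, 48, 51, 64, 72, 83, 96]
pop() → 36: heap contents = [41, 48, 51, 64, 72, 83, 96]

Answer: 41 48 51 64 72 83 96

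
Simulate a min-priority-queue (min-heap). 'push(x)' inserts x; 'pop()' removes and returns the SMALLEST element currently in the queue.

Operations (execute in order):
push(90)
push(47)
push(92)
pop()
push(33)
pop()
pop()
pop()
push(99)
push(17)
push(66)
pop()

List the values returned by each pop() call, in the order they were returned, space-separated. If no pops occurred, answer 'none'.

push(90): heap contents = [90]
push(47): heap contents = [47, 90]
push(92): heap contents = [47, 90, 92]
pop() → 47: heap contents = [90, 92]
push(33): heap contents = [33, 90, 92]
pop() → 33: heap contents = [90, 92]
pop() → 90: heap contents = [92]
pop() → 92: heap contents = []
push(99): heap contents = [99]
push(17): heap contents = [17, 99]
push(66): heap contents = [17, 66, 99]
pop() → 17: heap contents = [66, 99]

Answer: 47 33 90 92 17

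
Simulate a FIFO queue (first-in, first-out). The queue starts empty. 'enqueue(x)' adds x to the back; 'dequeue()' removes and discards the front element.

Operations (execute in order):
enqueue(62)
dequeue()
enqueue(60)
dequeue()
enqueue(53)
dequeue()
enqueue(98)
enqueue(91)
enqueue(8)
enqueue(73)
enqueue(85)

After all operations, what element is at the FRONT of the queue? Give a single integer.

enqueue(62): queue = [62]
dequeue(): queue = []
enqueue(60): queue = [60]
dequeue(): queue = []
enqueue(53): queue = [53]
dequeue(): queue = []
enqueue(98): queue = [98]
enqueue(91): queue = [98, 91]
enqueue(8): queue = [98, 91, 8]
enqueue(73): queue = [98, 91, 8, 73]
enqueue(85): queue = [98, 91, 8, 73, 85]

Answer: 98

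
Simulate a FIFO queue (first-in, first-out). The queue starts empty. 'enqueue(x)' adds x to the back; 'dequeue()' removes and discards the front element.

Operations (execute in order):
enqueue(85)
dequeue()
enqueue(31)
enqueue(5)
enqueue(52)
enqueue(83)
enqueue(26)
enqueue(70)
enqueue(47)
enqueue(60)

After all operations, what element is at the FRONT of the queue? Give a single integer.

Answer: 31

Derivation:
enqueue(85): queue = [85]
dequeue(): queue = []
enqueue(31): queue = [31]
enqueue(5): queue = [31, 5]
enqueue(52): queue = [31, 5, 52]
enqueue(83): queue = [31, 5, 52, 83]
enqueue(26): queue = [31, 5, 52, 83, 26]
enqueue(70): queue = [31, 5, 52, 83, 26, 70]
enqueue(47): queue = [31, 5, 52, 83, 26, 70, 47]
enqueue(60): queue = [31, 5, 52, 83, 26, 70, 47, 60]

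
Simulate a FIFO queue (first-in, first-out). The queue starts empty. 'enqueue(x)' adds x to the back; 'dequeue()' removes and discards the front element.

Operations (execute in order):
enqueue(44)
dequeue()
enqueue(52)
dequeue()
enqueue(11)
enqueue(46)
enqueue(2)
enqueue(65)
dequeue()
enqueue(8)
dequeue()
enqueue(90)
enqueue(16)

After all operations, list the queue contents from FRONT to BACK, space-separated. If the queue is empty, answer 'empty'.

Answer: 2 65 8 90 16

Derivation:
enqueue(44): [44]
dequeue(): []
enqueue(52): [52]
dequeue(): []
enqueue(11): [11]
enqueue(46): [11, 46]
enqueue(2): [11, 46, 2]
enqueue(65): [11, 46, 2, 65]
dequeue(): [46, 2, 65]
enqueue(8): [46, 2, 65, 8]
dequeue(): [2, 65, 8]
enqueue(90): [2, 65, 8, 90]
enqueue(16): [2, 65, 8, 90, 16]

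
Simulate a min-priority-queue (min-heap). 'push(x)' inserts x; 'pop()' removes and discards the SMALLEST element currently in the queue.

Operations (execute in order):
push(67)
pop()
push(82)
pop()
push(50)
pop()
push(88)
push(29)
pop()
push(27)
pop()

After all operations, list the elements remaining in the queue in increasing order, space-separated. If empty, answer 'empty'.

push(67): heap contents = [67]
pop() → 67: heap contents = []
push(82): heap contents = [82]
pop() → 82: heap contents = []
push(50): heap contents = [50]
pop() → 50: heap contents = []
push(88): heap contents = [88]
push(29): heap contents = [29, 88]
pop() → 29: heap contents = [88]
push(27): heap contents = [27, 88]
pop() → 27: heap contents = [88]

Answer: 88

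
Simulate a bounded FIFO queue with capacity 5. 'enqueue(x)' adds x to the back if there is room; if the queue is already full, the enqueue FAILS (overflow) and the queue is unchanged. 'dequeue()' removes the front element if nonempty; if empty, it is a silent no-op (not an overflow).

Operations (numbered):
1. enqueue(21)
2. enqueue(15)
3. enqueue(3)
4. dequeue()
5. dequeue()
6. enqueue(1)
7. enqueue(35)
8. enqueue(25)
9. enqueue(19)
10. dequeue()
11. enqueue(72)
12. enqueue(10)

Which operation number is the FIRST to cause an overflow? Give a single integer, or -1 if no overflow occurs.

Answer: 12

Derivation:
1. enqueue(21): size=1
2. enqueue(15): size=2
3. enqueue(3): size=3
4. dequeue(): size=2
5. dequeue(): size=1
6. enqueue(1): size=2
7. enqueue(35): size=3
8. enqueue(25): size=4
9. enqueue(19): size=5
10. dequeue(): size=4
11. enqueue(72): size=5
12. enqueue(10): size=5=cap → OVERFLOW (fail)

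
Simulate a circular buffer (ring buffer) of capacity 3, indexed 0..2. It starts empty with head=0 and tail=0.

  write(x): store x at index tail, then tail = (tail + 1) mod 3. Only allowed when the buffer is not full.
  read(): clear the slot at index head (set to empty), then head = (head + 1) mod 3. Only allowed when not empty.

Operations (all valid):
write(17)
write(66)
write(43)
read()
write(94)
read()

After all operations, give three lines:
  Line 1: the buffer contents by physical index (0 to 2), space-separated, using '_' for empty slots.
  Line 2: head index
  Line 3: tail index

write(17): buf=[17 _ _], head=0, tail=1, size=1
write(66): buf=[17 66 _], head=0, tail=2, size=2
write(43): buf=[17 66 43], head=0, tail=0, size=3
read(): buf=[_ 66 43], head=1, tail=0, size=2
write(94): buf=[94 66 43], head=1, tail=1, size=3
read(): buf=[94 _ 43], head=2, tail=1, size=2

Answer: 94 _ 43
2
1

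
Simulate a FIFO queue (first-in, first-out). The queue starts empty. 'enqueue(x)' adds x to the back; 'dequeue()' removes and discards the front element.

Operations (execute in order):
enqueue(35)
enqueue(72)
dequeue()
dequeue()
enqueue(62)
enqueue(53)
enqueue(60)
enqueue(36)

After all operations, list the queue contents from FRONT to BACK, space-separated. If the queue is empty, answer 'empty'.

enqueue(35): [35]
enqueue(72): [35, 72]
dequeue(): [72]
dequeue(): []
enqueue(62): [62]
enqueue(53): [62, 53]
enqueue(60): [62, 53, 60]
enqueue(36): [62, 53, 60, 36]

Answer: 62 53 60 36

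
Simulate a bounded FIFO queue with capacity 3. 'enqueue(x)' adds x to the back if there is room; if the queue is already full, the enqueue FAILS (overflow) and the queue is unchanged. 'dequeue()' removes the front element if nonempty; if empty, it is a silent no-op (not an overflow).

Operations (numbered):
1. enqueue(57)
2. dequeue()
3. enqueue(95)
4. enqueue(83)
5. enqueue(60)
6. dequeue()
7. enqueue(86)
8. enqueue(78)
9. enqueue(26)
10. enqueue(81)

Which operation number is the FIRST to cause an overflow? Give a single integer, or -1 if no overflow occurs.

1. enqueue(57): size=1
2. dequeue(): size=0
3. enqueue(95): size=1
4. enqueue(83): size=2
5. enqueue(60): size=3
6. dequeue(): size=2
7. enqueue(86): size=3
8. enqueue(78): size=3=cap → OVERFLOW (fail)
9. enqueue(26): size=3=cap → OVERFLOW (fail)
10. enqueue(81): size=3=cap → OVERFLOW (fail)

Answer: 8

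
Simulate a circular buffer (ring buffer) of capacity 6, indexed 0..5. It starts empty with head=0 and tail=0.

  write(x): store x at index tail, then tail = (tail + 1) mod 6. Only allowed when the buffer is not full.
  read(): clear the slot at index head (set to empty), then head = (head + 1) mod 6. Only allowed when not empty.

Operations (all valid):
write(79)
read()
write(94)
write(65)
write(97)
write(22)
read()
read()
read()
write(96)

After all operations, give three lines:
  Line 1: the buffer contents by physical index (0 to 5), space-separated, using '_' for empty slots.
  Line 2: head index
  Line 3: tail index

write(79): buf=[79 _ _ _ _ _], head=0, tail=1, size=1
read(): buf=[_ _ _ _ _ _], head=1, tail=1, size=0
write(94): buf=[_ 94 _ _ _ _], head=1, tail=2, size=1
write(65): buf=[_ 94 65 _ _ _], head=1, tail=3, size=2
write(97): buf=[_ 94 65 97 _ _], head=1, tail=4, size=3
write(22): buf=[_ 94 65 97 22 _], head=1, tail=5, size=4
read(): buf=[_ _ 65 97 22 _], head=2, tail=5, size=3
read(): buf=[_ _ _ 97 22 _], head=3, tail=5, size=2
read(): buf=[_ _ _ _ 22 _], head=4, tail=5, size=1
write(96): buf=[_ _ _ _ 22 96], head=4, tail=0, size=2

Answer: _ _ _ _ 22 96
4
0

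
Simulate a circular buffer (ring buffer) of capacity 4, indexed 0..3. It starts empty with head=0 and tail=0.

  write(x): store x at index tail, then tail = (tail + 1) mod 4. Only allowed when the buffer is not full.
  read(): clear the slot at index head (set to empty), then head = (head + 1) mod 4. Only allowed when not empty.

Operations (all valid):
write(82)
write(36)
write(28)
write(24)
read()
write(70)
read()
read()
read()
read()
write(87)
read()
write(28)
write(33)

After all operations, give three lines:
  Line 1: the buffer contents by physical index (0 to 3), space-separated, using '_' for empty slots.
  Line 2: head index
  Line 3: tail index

write(82): buf=[82 _ _ _], head=0, tail=1, size=1
write(36): buf=[82 36 _ _], head=0, tail=2, size=2
write(28): buf=[82 36 28 _], head=0, tail=3, size=3
write(24): buf=[82 36 28 24], head=0, tail=0, size=4
read(): buf=[_ 36 28 24], head=1, tail=0, size=3
write(70): buf=[70 36 28 24], head=1, tail=1, size=4
read(): buf=[70 _ 28 24], head=2, tail=1, size=3
read(): buf=[70 _ _ 24], head=3, tail=1, size=2
read(): buf=[70 _ _ _], head=0, tail=1, size=1
read(): buf=[_ _ _ _], head=1, tail=1, size=0
write(87): buf=[_ 87 _ _], head=1, tail=2, size=1
read(): buf=[_ _ _ _], head=2, tail=2, size=0
write(28): buf=[_ _ 28 _], head=2, tail=3, size=1
write(33): buf=[_ _ 28 33], head=2, tail=0, size=2

Answer: _ _ 28 33
2
0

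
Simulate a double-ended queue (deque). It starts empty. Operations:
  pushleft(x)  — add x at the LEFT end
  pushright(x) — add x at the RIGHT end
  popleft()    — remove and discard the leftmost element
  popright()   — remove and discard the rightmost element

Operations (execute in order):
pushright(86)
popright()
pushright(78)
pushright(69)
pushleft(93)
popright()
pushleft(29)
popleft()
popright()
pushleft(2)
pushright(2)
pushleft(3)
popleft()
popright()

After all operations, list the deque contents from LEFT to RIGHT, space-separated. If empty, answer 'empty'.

Answer: 2 93

Derivation:
pushright(86): [86]
popright(): []
pushright(78): [78]
pushright(69): [78, 69]
pushleft(93): [93, 78, 69]
popright(): [93, 78]
pushleft(29): [29, 93, 78]
popleft(): [93, 78]
popright(): [93]
pushleft(2): [2, 93]
pushright(2): [2, 93, 2]
pushleft(3): [3, 2, 93, 2]
popleft(): [2, 93, 2]
popright(): [2, 93]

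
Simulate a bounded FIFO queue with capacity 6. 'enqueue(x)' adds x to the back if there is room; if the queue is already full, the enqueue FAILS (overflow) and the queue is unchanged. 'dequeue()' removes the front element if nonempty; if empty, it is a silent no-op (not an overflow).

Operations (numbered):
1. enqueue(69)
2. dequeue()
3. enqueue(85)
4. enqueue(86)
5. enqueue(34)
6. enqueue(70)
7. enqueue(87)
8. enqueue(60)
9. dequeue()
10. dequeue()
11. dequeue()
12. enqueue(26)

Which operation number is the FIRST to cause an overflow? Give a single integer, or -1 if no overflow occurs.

1. enqueue(69): size=1
2. dequeue(): size=0
3. enqueue(85): size=1
4. enqueue(86): size=2
5. enqueue(34): size=3
6. enqueue(70): size=4
7. enqueue(87): size=5
8. enqueue(60): size=6
9. dequeue(): size=5
10. dequeue(): size=4
11. dequeue(): size=3
12. enqueue(26): size=4

Answer: -1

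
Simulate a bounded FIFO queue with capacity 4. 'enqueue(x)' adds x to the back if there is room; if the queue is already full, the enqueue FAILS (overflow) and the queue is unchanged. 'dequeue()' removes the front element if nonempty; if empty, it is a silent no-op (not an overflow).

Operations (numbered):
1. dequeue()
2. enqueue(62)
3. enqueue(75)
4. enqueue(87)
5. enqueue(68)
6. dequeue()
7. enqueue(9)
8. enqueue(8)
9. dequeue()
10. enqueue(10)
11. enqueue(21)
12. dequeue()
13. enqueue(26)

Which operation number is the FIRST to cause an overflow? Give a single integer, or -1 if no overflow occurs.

1. dequeue(): empty, no-op, size=0
2. enqueue(62): size=1
3. enqueue(75): size=2
4. enqueue(87): size=3
5. enqueue(68): size=4
6. dequeue(): size=3
7. enqueue(9): size=4
8. enqueue(8): size=4=cap → OVERFLOW (fail)
9. dequeue(): size=3
10. enqueue(10): size=4
11. enqueue(21): size=4=cap → OVERFLOW (fail)
12. dequeue(): size=3
13. enqueue(26): size=4

Answer: 8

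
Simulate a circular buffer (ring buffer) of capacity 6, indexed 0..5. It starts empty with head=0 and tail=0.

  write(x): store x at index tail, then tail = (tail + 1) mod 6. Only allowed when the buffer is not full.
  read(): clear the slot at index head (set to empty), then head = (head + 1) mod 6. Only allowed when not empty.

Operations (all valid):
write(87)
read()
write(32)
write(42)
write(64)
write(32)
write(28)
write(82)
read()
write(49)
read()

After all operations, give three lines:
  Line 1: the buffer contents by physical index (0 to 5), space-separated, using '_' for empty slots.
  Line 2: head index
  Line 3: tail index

Answer: 82 49 _ 64 32 28
3
2

Derivation:
write(87): buf=[87 _ _ _ _ _], head=0, tail=1, size=1
read(): buf=[_ _ _ _ _ _], head=1, tail=1, size=0
write(32): buf=[_ 32 _ _ _ _], head=1, tail=2, size=1
write(42): buf=[_ 32 42 _ _ _], head=1, tail=3, size=2
write(64): buf=[_ 32 42 64 _ _], head=1, tail=4, size=3
write(32): buf=[_ 32 42 64 32 _], head=1, tail=5, size=4
write(28): buf=[_ 32 42 64 32 28], head=1, tail=0, size=5
write(82): buf=[82 32 42 64 32 28], head=1, tail=1, size=6
read(): buf=[82 _ 42 64 32 28], head=2, tail=1, size=5
write(49): buf=[82 49 42 64 32 28], head=2, tail=2, size=6
read(): buf=[82 49 _ 64 32 28], head=3, tail=2, size=5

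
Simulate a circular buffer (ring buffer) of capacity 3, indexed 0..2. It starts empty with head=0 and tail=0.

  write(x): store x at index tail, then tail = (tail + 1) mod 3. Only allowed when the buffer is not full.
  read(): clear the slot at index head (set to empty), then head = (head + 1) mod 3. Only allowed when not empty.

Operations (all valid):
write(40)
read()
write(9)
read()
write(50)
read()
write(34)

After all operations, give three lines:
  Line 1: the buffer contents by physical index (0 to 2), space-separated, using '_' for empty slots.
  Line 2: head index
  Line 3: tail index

Answer: 34 _ _
0
1

Derivation:
write(40): buf=[40 _ _], head=0, tail=1, size=1
read(): buf=[_ _ _], head=1, tail=1, size=0
write(9): buf=[_ 9 _], head=1, tail=2, size=1
read(): buf=[_ _ _], head=2, tail=2, size=0
write(50): buf=[_ _ 50], head=2, tail=0, size=1
read(): buf=[_ _ _], head=0, tail=0, size=0
write(34): buf=[34 _ _], head=0, tail=1, size=1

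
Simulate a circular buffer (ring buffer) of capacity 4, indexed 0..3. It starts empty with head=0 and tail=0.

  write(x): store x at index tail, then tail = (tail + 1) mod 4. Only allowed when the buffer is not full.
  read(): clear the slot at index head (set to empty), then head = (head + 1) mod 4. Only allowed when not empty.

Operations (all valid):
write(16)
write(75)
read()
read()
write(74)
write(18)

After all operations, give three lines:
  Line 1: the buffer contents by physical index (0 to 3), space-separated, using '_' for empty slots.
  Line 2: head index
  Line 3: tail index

write(16): buf=[16 _ _ _], head=0, tail=1, size=1
write(75): buf=[16 75 _ _], head=0, tail=2, size=2
read(): buf=[_ 75 _ _], head=1, tail=2, size=1
read(): buf=[_ _ _ _], head=2, tail=2, size=0
write(74): buf=[_ _ 74 _], head=2, tail=3, size=1
write(18): buf=[_ _ 74 18], head=2, tail=0, size=2

Answer: _ _ 74 18
2
0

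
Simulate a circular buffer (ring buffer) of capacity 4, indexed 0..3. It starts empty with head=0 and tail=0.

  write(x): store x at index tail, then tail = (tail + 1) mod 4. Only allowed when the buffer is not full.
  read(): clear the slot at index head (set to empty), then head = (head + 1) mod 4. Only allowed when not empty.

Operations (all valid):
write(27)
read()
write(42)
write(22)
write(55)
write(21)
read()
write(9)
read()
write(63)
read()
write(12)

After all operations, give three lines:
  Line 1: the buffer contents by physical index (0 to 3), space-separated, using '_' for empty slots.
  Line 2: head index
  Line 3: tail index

write(27): buf=[27 _ _ _], head=0, tail=1, size=1
read(): buf=[_ _ _ _], head=1, tail=1, size=0
write(42): buf=[_ 42 _ _], head=1, tail=2, size=1
write(22): buf=[_ 42 22 _], head=1, tail=3, size=2
write(55): buf=[_ 42 22 55], head=1, tail=0, size=3
write(21): buf=[21 42 22 55], head=1, tail=1, size=4
read(): buf=[21 _ 22 55], head=2, tail=1, size=3
write(9): buf=[21 9 22 55], head=2, tail=2, size=4
read(): buf=[21 9 _ 55], head=3, tail=2, size=3
write(63): buf=[21 9 63 55], head=3, tail=3, size=4
read(): buf=[21 9 63 _], head=0, tail=3, size=3
write(12): buf=[21 9 63 12], head=0, tail=0, size=4

Answer: 21 9 63 12
0
0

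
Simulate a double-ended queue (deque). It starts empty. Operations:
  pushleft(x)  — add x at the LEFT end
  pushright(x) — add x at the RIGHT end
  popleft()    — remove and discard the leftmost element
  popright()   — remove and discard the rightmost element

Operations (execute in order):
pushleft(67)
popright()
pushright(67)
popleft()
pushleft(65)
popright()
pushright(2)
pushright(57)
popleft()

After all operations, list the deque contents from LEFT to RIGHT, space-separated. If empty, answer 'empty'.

Answer: 57

Derivation:
pushleft(67): [67]
popright(): []
pushright(67): [67]
popleft(): []
pushleft(65): [65]
popright(): []
pushright(2): [2]
pushright(57): [2, 57]
popleft(): [57]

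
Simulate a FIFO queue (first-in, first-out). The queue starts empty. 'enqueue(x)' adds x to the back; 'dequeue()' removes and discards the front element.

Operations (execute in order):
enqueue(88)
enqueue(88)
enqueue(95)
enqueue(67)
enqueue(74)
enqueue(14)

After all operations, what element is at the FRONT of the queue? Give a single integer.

Answer: 88

Derivation:
enqueue(88): queue = [88]
enqueue(88): queue = [88, 88]
enqueue(95): queue = [88, 88, 95]
enqueue(67): queue = [88, 88, 95, 67]
enqueue(74): queue = [88, 88, 95, 67, 74]
enqueue(14): queue = [88, 88, 95, 67, 74, 14]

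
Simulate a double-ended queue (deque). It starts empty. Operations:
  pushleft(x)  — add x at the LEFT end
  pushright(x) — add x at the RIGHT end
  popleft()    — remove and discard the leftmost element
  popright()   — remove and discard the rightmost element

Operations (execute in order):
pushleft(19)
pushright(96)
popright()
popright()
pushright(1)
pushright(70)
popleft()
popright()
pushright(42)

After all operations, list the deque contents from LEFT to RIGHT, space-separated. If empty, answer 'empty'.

pushleft(19): [19]
pushright(96): [19, 96]
popright(): [19]
popright(): []
pushright(1): [1]
pushright(70): [1, 70]
popleft(): [70]
popright(): []
pushright(42): [42]

Answer: 42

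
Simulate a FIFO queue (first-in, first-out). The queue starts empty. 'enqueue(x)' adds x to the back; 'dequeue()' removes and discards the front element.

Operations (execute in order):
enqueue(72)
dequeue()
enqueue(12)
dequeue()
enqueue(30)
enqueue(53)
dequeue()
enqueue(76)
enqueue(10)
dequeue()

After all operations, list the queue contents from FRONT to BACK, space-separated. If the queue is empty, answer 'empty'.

Answer: 76 10

Derivation:
enqueue(72): [72]
dequeue(): []
enqueue(12): [12]
dequeue(): []
enqueue(30): [30]
enqueue(53): [30, 53]
dequeue(): [53]
enqueue(76): [53, 76]
enqueue(10): [53, 76, 10]
dequeue(): [76, 10]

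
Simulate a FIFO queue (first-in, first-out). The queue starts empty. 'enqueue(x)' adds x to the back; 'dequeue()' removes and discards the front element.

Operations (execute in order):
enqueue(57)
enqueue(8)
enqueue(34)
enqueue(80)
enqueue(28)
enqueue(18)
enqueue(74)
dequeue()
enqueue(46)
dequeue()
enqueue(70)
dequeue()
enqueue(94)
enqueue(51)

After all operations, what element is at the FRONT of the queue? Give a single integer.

enqueue(57): queue = [57]
enqueue(8): queue = [57, 8]
enqueue(34): queue = [57, 8, 34]
enqueue(80): queue = [57, 8, 34, 80]
enqueue(28): queue = [57, 8, 34, 80, 28]
enqueue(18): queue = [57, 8, 34, 80, 28, 18]
enqueue(74): queue = [57, 8, 34, 80, 28, 18, 74]
dequeue(): queue = [8, 34, 80, 28, 18, 74]
enqueue(46): queue = [8, 34, 80, 28, 18, 74, 46]
dequeue(): queue = [34, 80, 28, 18, 74, 46]
enqueue(70): queue = [34, 80, 28, 18, 74, 46, 70]
dequeue(): queue = [80, 28, 18, 74, 46, 70]
enqueue(94): queue = [80, 28, 18, 74, 46, 70, 94]
enqueue(51): queue = [80, 28, 18, 74, 46, 70, 94, 51]

Answer: 80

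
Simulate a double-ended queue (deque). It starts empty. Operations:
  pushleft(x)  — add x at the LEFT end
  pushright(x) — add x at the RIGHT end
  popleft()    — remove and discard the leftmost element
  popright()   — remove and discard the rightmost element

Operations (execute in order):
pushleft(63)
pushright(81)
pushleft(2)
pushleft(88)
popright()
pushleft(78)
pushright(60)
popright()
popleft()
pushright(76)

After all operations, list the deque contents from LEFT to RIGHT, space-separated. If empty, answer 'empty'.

pushleft(63): [63]
pushright(81): [63, 81]
pushleft(2): [2, 63, 81]
pushleft(88): [88, 2, 63, 81]
popright(): [88, 2, 63]
pushleft(78): [78, 88, 2, 63]
pushright(60): [78, 88, 2, 63, 60]
popright(): [78, 88, 2, 63]
popleft(): [88, 2, 63]
pushright(76): [88, 2, 63, 76]

Answer: 88 2 63 76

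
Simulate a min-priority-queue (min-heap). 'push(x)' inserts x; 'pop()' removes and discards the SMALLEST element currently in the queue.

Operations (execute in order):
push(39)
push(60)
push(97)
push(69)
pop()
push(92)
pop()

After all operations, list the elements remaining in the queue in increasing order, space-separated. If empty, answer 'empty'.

Answer: 69 92 97

Derivation:
push(39): heap contents = [39]
push(60): heap contents = [39, 60]
push(97): heap contents = [39, 60, 97]
push(69): heap contents = [39, 60, 69, 97]
pop() → 39: heap contents = [60, 69, 97]
push(92): heap contents = [60, 69, 92, 97]
pop() → 60: heap contents = [69, 92, 97]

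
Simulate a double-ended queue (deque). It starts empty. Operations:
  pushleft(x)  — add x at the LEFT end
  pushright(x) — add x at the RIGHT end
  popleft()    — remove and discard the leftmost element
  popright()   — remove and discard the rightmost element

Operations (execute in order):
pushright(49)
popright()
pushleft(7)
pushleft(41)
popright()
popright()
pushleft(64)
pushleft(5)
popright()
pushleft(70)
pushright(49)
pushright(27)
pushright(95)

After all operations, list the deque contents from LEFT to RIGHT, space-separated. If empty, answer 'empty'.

pushright(49): [49]
popright(): []
pushleft(7): [7]
pushleft(41): [41, 7]
popright(): [41]
popright(): []
pushleft(64): [64]
pushleft(5): [5, 64]
popright(): [5]
pushleft(70): [70, 5]
pushright(49): [70, 5, 49]
pushright(27): [70, 5, 49, 27]
pushright(95): [70, 5, 49, 27, 95]

Answer: 70 5 49 27 95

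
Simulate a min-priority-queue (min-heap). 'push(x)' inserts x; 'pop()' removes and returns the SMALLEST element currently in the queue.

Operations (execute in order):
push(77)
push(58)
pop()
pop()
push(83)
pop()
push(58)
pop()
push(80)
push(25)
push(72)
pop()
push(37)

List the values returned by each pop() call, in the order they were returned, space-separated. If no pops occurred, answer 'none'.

push(77): heap contents = [77]
push(58): heap contents = [58, 77]
pop() → 58: heap contents = [77]
pop() → 77: heap contents = []
push(83): heap contents = [83]
pop() → 83: heap contents = []
push(58): heap contents = [58]
pop() → 58: heap contents = []
push(80): heap contents = [80]
push(25): heap contents = [25, 80]
push(72): heap contents = [25, 72, 80]
pop() → 25: heap contents = [72, 80]
push(37): heap contents = [37, 72, 80]

Answer: 58 77 83 58 25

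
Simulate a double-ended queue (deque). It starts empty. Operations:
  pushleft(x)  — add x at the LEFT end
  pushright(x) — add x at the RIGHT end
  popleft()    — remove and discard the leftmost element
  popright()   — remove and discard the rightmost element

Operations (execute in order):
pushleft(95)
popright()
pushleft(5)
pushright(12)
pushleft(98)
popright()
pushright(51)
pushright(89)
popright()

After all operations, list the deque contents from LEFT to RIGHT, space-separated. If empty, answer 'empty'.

Answer: 98 5 51

Derivation:
pushleft(95): [95]
popright(): []
pushleft(5): [5]
pushright(12): [5, 12]
pushleft(98): [98, 5, 12]
popright(): [98, 5]
pushright(51): [98, 5, 51]
pushright(89): [98, 5, 51, 89]
popright(): [98, 5, 51]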